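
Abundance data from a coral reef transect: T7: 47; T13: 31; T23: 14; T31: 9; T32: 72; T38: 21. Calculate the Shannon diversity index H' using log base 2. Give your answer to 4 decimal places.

2.2754

Total N = 47+31+14+9+72+21 = 194, so the proportions are 0.242268, 0.159794, 0.072165, 0.046392, 0.371134, 0.108247 (working shown to 6 dp, full precision carried).
Each pᵢ log₂ pᵢ term: 0.242268×(-2.045324)=-0.495517, 0.159794×(-2.645717)=-0.422769, 0.072165×(-3.792558)=-0.273690, 0.046392×(-4.429988)=-0.205515, 0.371134×(-1.429988)=-0.530717, 0.108247×(-3.207595)=-0.347214.
Sum = -2.275421, so H' = 2.2754.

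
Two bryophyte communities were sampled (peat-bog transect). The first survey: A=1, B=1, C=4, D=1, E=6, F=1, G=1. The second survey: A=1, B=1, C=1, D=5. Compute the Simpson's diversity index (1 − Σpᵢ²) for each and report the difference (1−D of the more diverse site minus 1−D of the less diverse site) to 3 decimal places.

0.184

The first survey: N=15, proportions 0.06667, 0.06667, 0.26667, 0.06667, 0.4, 0.06667, 0.06667, giving 1−D = 0.74667 (working shown to 5 dp, full precision carried).
The second survey: N=8, proportions 0.125, 0.125, 0.125, 0.625, giving 1−D = 0.56250.
Difference = |0.74667 − 0.56250| = 0.18417, i.e. 0.184 to 3 decimal places.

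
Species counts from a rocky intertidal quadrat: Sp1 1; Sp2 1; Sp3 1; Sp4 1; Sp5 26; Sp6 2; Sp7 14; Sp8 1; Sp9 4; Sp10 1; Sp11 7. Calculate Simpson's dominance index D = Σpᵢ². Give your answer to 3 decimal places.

Total N = 1+1+1+1+26+2+14+1+4+1+7 = 59, so the proportions are 0.01695, 0.01695, 0.01695, 0.01695, 0.44068, 0.0339, 0.23729, 0.01695, 0.0678, 0.01695, 0.11864 (working shown to 5 dp, full precision carried).
D = 0.01695² + 0.01695² + 0.01695² + 0.01695² + 0.44068² + 0.0339² + 0.23729² + 0.01695² + 0.0678² + 0.01695² + 0.11864² = 0.00029 + 0.00029 + 0.00029 + 0.00029 + 0.19420 + 0.00115 + 0.05631 + 0.00029 + 0.00460 + 0.00029 + 0.01408 = 0.27205.
To 3 decimal places, D = 0.272.

0.272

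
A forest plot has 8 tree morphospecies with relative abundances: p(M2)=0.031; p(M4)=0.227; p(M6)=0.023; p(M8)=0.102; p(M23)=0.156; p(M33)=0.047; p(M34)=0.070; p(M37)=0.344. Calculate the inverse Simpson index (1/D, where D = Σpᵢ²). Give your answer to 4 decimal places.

4.6903

D = 0.031² + 0.227² + 0.023² + 0.102² + 0.156² + 0.047² + 0.07² + 0.344² = 0.00096100 + 0.05152900 + 0.00052900 + 0.01040400 + 0.02433600 + 0.00220900 + 0.00490000 + 0.11833600 = 0.21320400 (working shown to 8 dp, full precision carried).
So 1/D = 4.690344, i.e. 4.6903 to 4 decimal places.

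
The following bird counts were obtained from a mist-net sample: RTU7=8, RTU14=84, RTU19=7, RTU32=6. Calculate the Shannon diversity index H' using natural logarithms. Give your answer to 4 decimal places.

Total N = 8+84+7+6 = 105, so the proportions are 0.07619, 0.8, 0.066667, 0.057143 (working shown to 6 dp, full precision carried).
Each pᵢ ln pᵢ term: 0.07619×(-2.574519)=-0.196154, 0.8×(-0.223144)=-0.178515, 0.066667×(-2.708050)=-0.180537, 0.057143×(-2.862201)=-0.163554.
Sum = -0.718760, so H' = 0.7188.

0.7188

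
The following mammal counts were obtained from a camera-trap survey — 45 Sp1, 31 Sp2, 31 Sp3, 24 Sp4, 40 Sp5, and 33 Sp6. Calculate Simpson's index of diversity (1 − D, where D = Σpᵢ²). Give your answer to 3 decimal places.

Total N = 45+31+31+24+40+33 = 204, so the proportions are 0.22059, 0.15196, 0.15196, 0.11765, 0.19608, 0.16176 (working shown to 5 dp, full precision carried).
D = 0.22059² + 0.15196² + 0.15196² + 0.11765² + 0.19608² + 0.16176² = 0.04866 + 0.02309 + 0.02309 + 0.01384 + 0.03845 + 0.02617 = 0.17330.
So 1 − D = 0.82670, i.e. 0.827 to 3 decimal places.

0.827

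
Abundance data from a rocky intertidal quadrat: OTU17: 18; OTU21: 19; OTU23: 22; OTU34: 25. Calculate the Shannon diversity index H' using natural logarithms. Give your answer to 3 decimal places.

Total N = 18+19+22+25 = 84, so the proportions are 0.21429, 0.22619, 0.2619, 0.29762 (working shown to 5 dp, full precision carried).
Each pᵢ ln pᵢ term: 0.21429×(-1.54045)=-0.33010, 0.22619×(-1.48638)=-0.33620, 0.2619×(-1.33977)=-0.35089, 0.29762×(-1.21194)=-0.36070.
Sum = -1.37789, so H' = 1.378.

1.378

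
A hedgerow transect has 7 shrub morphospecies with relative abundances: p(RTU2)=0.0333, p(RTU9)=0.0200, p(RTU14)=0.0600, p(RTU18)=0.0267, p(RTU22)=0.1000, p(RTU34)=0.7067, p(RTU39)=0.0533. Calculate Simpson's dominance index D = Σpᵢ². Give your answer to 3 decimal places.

D = 0.0333² + 0.02² + 0.06² + 0.0267² + 0.1² + 0.7067² + 0.0533² = 0.00111 + 0.00040 + 0.00360 + 0.00071 + 0.01000 + 0.49942 + 0.00284 = 0.51809 (working shown to 5 dp, full precision carried).
To 3 decimal places, D = 0.518.

0.518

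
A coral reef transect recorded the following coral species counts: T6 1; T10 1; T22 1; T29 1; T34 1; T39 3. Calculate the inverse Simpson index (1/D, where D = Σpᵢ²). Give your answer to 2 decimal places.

Total N = 1+1+1+1+1+3 = 8, so the proportions are 0.125, 0.125, 0.125, 0.125, 0.125, 0.375 (working shown to 6 dp, full precision carried).
D = 0.125² + 0.125² + 0.125² + 0.125² + 0.125² + 0.375² = 0.015625 + 0.015625 + 0.015625 + 0.015625 + 0.015625 + 0.140625 = 0.218750.
So 1/D = 4.5714, i.e. 4.57 to 2 decimal places.

4.57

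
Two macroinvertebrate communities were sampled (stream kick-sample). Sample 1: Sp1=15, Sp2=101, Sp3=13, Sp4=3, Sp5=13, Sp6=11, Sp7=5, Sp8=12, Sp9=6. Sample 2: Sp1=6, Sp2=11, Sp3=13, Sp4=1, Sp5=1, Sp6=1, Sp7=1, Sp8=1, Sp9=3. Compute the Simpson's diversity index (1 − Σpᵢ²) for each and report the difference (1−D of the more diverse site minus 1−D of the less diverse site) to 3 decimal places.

0.111

Sample 1: N=179, proportions 0.0838, 0.56425, 0.07263, 0.01676, 0.07263, 0.06145, 0.02793, 0.06704, 0.03352, giving 1−D = 0.65360 (working shown to 5 dp, full precision carried).
Sample 2: N=38, proportions 0.15789, 0.28947, 0.34211, 0.02632, 0.02632, 0.02632, 0.02632, 0.02632, 0.07895, giving 1−D = 0.76454.
Difference = |0.65360 − 0.76454| = 0.11094, i.e. 0.111 to 3 decimal places.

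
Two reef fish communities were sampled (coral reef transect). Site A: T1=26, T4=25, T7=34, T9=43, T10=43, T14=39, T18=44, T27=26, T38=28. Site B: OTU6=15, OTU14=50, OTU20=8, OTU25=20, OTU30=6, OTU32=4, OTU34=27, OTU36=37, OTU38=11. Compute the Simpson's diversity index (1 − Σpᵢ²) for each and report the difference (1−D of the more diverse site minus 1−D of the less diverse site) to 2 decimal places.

0.06

Site A: N=308, proportions 0.0844, 0.0812, 0.1104, 0.1396, 0.1396, 0.1266, 0.1429, 0.0844, 0.0909, giving 1−D = 0.8833 (working shown to 4 dp, full precision carried).
Site B: N=178, proportions 0.0843, 0.2809, 0.0449, 0.1124, 0.0337, 0.0225, 0.1517, 0.2079, 0.0618, giving 1−D = 0.8277.
Difference = |0.8833 − 0.8277| = 0.0556, i.e. 0.06 to 2 decimal places.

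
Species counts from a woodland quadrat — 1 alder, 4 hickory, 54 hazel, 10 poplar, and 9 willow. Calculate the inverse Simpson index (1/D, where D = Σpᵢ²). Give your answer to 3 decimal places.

Total N = 1+4+54+10+9 = 78, so the proportions are 0.012821, 0.051282, 0.692308, 0.128205, 0.115385 (working shown to 6 dp, full precision carried).
D = 0.012821² + 0.051282² + 0.692308² + 0.128205² + 0.115385² = 0.000164 + 0.002630 + 0.479290 + 0.016437 + 0.013314 = 0.511834.
So 1/D = 1.95376, i.e. 1.954 to 3 decimal places.

1.954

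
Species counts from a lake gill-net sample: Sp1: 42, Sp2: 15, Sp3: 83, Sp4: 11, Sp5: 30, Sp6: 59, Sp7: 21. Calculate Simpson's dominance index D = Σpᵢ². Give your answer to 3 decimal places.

0.203

Total N = 42+15+83+11+30+59+21 = 261, so the proportions are 0.16092, 0.05747, 0.31801, 0.04215, 0.11494, 0.22605, 0.08046 (working shown to 5 dp, full precision carried).
D = 0.16092² + 0.05747² + 0.31801² + 0.04215² + 0.11494² + 0.22605² + 0.08046² = 0.02590 + 0.00330 + 0.10113 + 0.00178 + 0.01321 + 0.05110 + 0.00647 = 0.20289.
To 3 decimal places, D = 0.203.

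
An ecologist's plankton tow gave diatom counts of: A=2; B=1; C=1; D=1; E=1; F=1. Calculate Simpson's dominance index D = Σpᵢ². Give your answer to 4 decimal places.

Total N = 2+1+1+1+1+1 = 7, so the proportions are 0.285714, 0.142857, 0.142857, 0.142857, 0.142857, 0.142857 (working shown to 6 dp, full precision carried).
D = 0.285714² + 0.142857² + 0.142857² + 0.142857² + 0.142857² + 0.142857² = 0.081633 + 0.020408 + 0.020408 + 0.020408 + 0.020408 + 0.020408 = 0.183673.
To 4 decimal places, D = 0.1837.

0.1837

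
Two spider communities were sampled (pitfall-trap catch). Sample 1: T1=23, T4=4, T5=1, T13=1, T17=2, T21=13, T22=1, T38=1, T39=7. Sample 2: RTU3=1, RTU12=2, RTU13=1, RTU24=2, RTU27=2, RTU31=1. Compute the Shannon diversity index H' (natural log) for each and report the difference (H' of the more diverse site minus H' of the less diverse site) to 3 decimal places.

0.142

Sample 1: N=53, proportions 0.43396, 0.07547, 0.01887, 0.01887, 0.03774, 0.24528, 0.01887, 0.01887, 0.13208, giving H' = 1.59268 (working shown to 5 dp, full precision carried).
Sample 2: N=9, proportions 0.11111, 0.22222, 0.11111, 0.22222, 0.22222, 0.11111, giving H' = 1.73513.
Difference = |1.59268 − 1.73513| = 0.14245, i.e. 0.142 to 3 decimal places.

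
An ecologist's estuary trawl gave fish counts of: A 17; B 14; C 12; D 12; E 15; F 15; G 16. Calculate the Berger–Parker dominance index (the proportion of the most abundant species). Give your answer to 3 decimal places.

0.168

Total N = 17+14+12+12+15+15+16 = 101, so the proportions are 0.16832, 0.13861, 0.11881, 0.11881, 0.14851, 0.14851, 0.15842 (working shown to 5 dp, full precision carried).
The largest proportion is 0.16832, i.e. d = 0.168 to 3 decimal places.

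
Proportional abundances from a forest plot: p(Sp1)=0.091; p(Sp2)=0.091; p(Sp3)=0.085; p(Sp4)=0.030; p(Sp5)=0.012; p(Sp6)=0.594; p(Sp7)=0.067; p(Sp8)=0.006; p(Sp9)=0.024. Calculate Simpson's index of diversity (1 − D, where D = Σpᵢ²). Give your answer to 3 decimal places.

0.617

D = 0.091² + 0.091² + 0.085² + 0.03² + 0.012² + 0.594² + 0.067² + 0.006² + 0.024² = 0.00828 + 0.00828 + 0.00723 + 0.00090 + 0.00014 + 0.35284 + 0.00449 + 0.00004 + 0.00058 = 0.38277 (working shown to 5 dp, full precision carried).
So 1 − D = 0.61723, i.e. 0.617 to 3 decimal places.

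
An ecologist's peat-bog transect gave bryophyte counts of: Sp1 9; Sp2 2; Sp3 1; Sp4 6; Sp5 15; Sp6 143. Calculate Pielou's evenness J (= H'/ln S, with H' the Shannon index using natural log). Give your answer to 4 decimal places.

0.4052

Total N = 9+2+1+6+15+143 = 176, so the proportions are 0.051136, 0.011364, 0.005682, 0.034091, 0.085227, 0.8125 (working shown to 6 dp, full precision carried).
H' = −Σ pᵢ ln pᵢ = −((-0.152042) + (-0.050879) + (-0.029378) + (-0.115184) + (-0.209867) + (-0.168707)) = 0.726056.
With S = 6 species, ln S = 1.791759, so J = 0.726056/1.791759 = 0.405219, i.e. 0.4052 to 4 decimal places.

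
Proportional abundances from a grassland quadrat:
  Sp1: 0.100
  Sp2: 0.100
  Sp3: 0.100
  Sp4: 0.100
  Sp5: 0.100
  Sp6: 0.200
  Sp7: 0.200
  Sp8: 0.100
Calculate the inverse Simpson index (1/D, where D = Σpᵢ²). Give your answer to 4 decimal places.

D = 0.1² + 0.1² + 0.1² + 0.1² + 0.1² + 0.2² + 0.2² + 0.1² = 0.01000000 + 0.01000000 + 0.01000000 + 0.01000000 + 0.01000000 + 0.04000000 + 0.04000000 + 0.01000000 = 0.14000000 (working shown to 8 dp, full precision carried).
So 1/D = 7.142857, i.e. 7.1429 to 4 decimal places.

7.1429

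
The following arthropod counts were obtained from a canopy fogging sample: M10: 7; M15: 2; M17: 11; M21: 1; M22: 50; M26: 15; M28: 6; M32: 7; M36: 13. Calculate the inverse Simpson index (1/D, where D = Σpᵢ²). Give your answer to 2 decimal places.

Total N = 7+2+11+1+50+15+6+7+13 = 112, so the proportions are 0.0625, 0.017857, 0.098214, 0.008929, 0.446429, 0.133929, 0.053571, 0.0625, 0.116071 (working shown to 6 dp, full precision carried).
D = 0.0625² + 0.017857² + 0.098214² + 0.008929² + 0.446429² + 0.133929² + 0.053571² + 0.0625² + 0.116071² = 0.003906 + 0.000319 + 0.009646 + 0.000080 + 0.199298 + 0.017937 + 0.002870 + 0.003906 + 0.013473 = 0.251435.
So 1/D = 3.9772, i.e. 3.98 to 2 decimal places.

3.98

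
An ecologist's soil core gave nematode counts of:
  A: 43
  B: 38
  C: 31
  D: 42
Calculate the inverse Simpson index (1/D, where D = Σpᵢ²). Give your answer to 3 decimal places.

Total N = 43+38+31+42 = 154, so the proportions are 0.2792208, 0.2467532, 0.2012987, 0.2727273 (working shown to 7 dp, full precision carried).
D = 0.2792208² + 0.2467532² + 0.2012987² + 0.2727273² = 0.0779642 + 0.0608872 + 0.0405212 + 0.0743802 = 0.2537527.
So 1/D = 3.94084, i.e. 3.941 to 3 decimal places.

3.941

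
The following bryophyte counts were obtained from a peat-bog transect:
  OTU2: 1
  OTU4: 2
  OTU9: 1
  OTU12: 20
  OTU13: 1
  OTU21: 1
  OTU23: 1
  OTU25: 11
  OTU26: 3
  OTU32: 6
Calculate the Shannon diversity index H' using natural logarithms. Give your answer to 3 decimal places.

1.686

Total N = 1+2+1+20+1+1+1+11+3+6 = 47, so the proportions are 0.02128, 0.04255, 0.02128, 0.42553, 0.02128, 0.02128, 0.02128, 0.23404, 0.06383, 0.12766 (working shown to 5 dp, full precision carried).
Each pᵢ ln pᵢ term: 0.02128×(-3.85015)=-0.08192, 0.04255×(-3.15700)=-0.13434, 0.02128×(-3.85015)=-0.08192, 0.42553×(-0.85442)=-0.36358, 0.02128×(-3.85015)=-0.08192, 0.02128×(-3.85015)=-0.08192, 0.02128×(-3.85015)=-0.08192, 0.23404×(-1.45225)=-0.33989, 0.06383×(-2.75154)=-0.17563, 0.12766×(-2.05839)=-0.26277.
Sum = -1.68580, so H' = 1.686.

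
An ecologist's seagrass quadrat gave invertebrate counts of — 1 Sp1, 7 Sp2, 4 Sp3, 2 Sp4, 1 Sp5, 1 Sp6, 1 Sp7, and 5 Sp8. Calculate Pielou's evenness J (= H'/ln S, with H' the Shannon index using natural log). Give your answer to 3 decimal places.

Total N = 1+7+4+2+1+1+1+5 = 22, so the proportions are 0.04545, 0.31818, 0.18182, 0.09091, 0.04545, 0.04545, 0.04545, 0.22727 (working shown to 5 dp, full precision carried).
H' = −Σ pᵢ ln pᵢ = −((-0.14050) + (-0.36436) + (-0.30995) + (-0.21799) + (-0.14050) + (-0.14050) + (-0.14050) + (-0.33673)) = 1.79104.
With S = 8 species, ln S = 2.07944, so J = 1.79104/2.07944 = 0.86131, i.e. 0.861 to 3 decimal places.

0.861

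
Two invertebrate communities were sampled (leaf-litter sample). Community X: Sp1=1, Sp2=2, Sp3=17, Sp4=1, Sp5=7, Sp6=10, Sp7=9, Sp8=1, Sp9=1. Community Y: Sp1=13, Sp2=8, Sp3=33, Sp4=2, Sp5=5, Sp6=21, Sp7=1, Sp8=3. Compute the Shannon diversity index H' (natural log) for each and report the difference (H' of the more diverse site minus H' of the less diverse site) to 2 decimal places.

Community X: N=49, proportions 0.0204, 0.0408, 0.3469, 0.0204, 0.1429, 0.2041, 0.1837, 0.0204, 0.0204, giving H' = 1.7291 (working shown to 4 dp, full precision carried).
Community Y: N=86, proportions 0.1512, 0.093, 0.3837, 0.0233, 0.0581, 0.2442, 0.0116, 0.0349, giving H' = 1.6401.
Difference = |1.7291 − 1.6401| = 0.0890, i.e. 0.09 to 2 decimal places.

0.09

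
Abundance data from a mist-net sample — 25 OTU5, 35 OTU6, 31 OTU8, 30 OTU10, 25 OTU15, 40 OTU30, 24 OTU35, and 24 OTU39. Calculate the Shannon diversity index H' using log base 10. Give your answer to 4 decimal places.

Total N = 25+35+31+30+25+40+24+24 = 234, so the proportions are 0.106838, 0.149573, 0.132479, 0.128205, 0.106838, 0.17094, 0.102564, 0.102564 (working shown to 6 dp, full precision carried).
Each pᵢ log₁₀ pᵢ term: 0.106838×(-0.971276)=-0.103769, 0.149573×(-0.825148)=-0.123420, 0.132479×(-0.877854)=-0.116297, 0.128205×(-0.892095)=-0.114371, 0.106838×(-0.971276)=-0.103769, 0.17094×(-0.767156)=-0.131138, 0.102564×(-0.989005)=-0.101436, 0.102564×(-0.989005)=-0.101436.
Sum = -0.895636, so H' = 0.8956.

0.8956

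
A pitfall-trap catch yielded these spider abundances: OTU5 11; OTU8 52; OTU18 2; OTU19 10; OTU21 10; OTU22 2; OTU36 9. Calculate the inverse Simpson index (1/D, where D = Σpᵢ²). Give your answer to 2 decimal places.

Total N = 11+52+2+10+10+2+9 = 96, so the proportions are 0.11458, 0.54167, 0.02083, 0.10417, 0.10417, 0.02083, 0.09375 (working shown to 5 dp, full precision carried).
D = 0.11458² + 0.54167² + 0.02083² + 0.10417² + 0.10417² + 0.02083² + 0.09375² = 0.01313 + 0.29340 + 0.00043 + 0.01085 + 0.01085 + 0.00043 + 0.00879 = 0.33789.
So 1/D = 2.9595, i.e. 2.96 to 2 decimal places.

2.96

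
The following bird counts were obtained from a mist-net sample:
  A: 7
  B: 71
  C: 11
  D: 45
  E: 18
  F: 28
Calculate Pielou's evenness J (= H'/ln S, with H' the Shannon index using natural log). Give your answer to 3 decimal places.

0.854

Total N = 7+71+11+45+18+28 = 180, so the proportions are 0.03889, 0.39444, 0.06111, 0.25, 0.1, 0.15556 (working shown to 5 dp, full precision carried).
H' = −Σ pᵢ ln pᵢ = −((-0.12627) + (-0.36694) + (-0.17081) + (-0.34657) + (-0.23026) + (-0.28945)) = 1.53031.
With S = 6 species, ln S = 1.79176, so J = 1.53031/1.79176 = 0.85408, i.e. 0.854 to 3 decimal places.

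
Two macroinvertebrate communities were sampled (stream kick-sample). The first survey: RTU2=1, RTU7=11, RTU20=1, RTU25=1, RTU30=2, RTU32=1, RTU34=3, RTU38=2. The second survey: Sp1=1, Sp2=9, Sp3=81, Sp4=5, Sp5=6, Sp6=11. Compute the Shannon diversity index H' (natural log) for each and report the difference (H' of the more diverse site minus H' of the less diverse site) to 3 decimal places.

The first survey: N=22, proportions 0.04545, 0.5, 0.04545, 0.04545, 0.09091, 0.04545, 0.13636, 0.09091, giving H' = 1.61626 (working shown to 5 dp, full precision carried).
The second survey: N=113, proportions 0.00885, 0.07965, 0.71681, 0.04425, 0.0531, 0.09735, giving H' = 1.00261.
Difference = |1.61626 − 1.00261| = 0.61365, i.e. 0.614 to 3 decimal places.

0.614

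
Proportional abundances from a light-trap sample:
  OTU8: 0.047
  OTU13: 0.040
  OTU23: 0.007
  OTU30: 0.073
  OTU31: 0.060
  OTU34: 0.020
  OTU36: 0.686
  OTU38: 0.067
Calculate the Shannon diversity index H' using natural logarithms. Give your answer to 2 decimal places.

1.18

Each pᵢ ln pᵢ term (working shown to 4 dp, full precision carried): 0.047×(-3.0576)=-0.1437, 0.04×(-3.2189)=-0.1288, 0.007×(-4.9618)=-0.0347, 0.073×(-2.6173)=-0.1911, 0.06×(-2.8134)=-0.1688, 0.02×(-3.9120)=-0.0782, 0.686×(-0.3769)=-0.2585, 0.067×(-2.7031)=-0.1811.
Sum = -1.1849, so H' = 1.18.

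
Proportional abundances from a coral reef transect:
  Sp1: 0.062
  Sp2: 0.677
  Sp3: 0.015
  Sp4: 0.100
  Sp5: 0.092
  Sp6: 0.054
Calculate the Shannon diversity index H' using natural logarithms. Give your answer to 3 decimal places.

Each pᵢ ln pᵢ term (working shown to 5 dp, full precision carried): 0.062×(-2.78062)=-0.17240, 0.677×(-0.39008)=-0.26409, 0.015×(-4.19971)=-0.06300, 0.1×(-2.30259)=-0.23026, 0.092×(-2.38597)=-0.21951, 0.054×(-2.91877)=-0.15761.
Sum = -1.10686, so H' = 1.107.

1.107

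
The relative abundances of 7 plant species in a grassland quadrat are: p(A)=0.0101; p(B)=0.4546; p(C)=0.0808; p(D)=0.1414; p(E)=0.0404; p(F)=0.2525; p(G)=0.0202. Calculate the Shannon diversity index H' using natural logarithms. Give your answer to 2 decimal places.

1.44

Each pᵢ ln pᵢ term (working shown to 4 dp, full precision carried): 0.0101×(-4.5952)=-0.0464, 0.4546×(-0.7883)=-0.3584, 0.0808×(-2.5158)=-0.2033, 0.1414×(-1.9562)=-0.2766, 0.0404×(-3.2089)=-0.1296, 0.2525×(-1.3763)=-0.3475, 0.0202×(-3.9021)=-0.0788.
Sum = -1.4407, so H' = 1.44.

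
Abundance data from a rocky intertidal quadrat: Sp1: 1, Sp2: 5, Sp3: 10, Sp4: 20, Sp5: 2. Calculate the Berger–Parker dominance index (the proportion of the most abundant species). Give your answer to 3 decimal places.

Total N = 1+5+10+20+2 = 38, so the proportions are 0.02632, 0.13158, 0.26316, 0.52632, 0.05263 (working shown to 5 dp, full precision carried).
The largest proportion is 0.52632, i.e. d = 0.526 to 3 decimal places.

0.526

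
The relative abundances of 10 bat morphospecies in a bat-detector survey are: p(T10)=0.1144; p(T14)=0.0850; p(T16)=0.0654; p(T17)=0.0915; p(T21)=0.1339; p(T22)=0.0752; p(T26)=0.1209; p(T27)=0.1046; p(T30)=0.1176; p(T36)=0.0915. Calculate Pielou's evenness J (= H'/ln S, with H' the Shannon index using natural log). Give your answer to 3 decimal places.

H' = −Σ pᵢ ln pᵢ = −((-0.24803) + (-0.20953) + (-0.17836) + (-0.21881) + (-0.26923) + (-0.19459) + (-0.25544) + (-0.23615) + (-0.25172) + (-0.21881)) = 2.28067 (working shown to 5 dp, full precision carried).
With S = 10 species, ln S = 2.30259, so J = 2.28067/2.30259 = 0.99048, i.e. 0.990 to 3 decimal places.

0.990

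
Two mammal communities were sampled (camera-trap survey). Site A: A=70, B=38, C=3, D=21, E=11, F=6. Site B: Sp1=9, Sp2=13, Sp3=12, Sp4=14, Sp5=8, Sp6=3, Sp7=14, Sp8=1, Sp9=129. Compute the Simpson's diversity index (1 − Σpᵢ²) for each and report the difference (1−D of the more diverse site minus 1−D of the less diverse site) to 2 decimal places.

0.11

Site A: N=149, proportions 0.4698, 0.255, 0.0201, 0.1409, 0.0738, 0.0403, giving 1−D = 0.6869 (working shown to 4 dp, full precision carried).
Site B: N=203, proportions 0.0443, 0.064, 0.0591, 0.069, 0.0394, 0.0148, 0.069, 0.0049, 0.6355, giving 1−D = 0.5753.
Difference = |0.6869 − 0.5753| = 0.1116, i.e. 0.11 to 2 decimal places.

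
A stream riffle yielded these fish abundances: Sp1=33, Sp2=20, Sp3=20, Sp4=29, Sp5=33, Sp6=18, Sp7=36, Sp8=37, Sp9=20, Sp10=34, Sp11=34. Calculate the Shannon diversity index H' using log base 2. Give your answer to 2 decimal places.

Total N = 33+20+20+29+33+18+36+37+20+34+34 = 314, so the proportions are 0.1051, 0.0637, 0.0637, 0.0924, 0.1051, 0.0573, 0.1146, 0.1178, 0.0637, 0.1083, 0.1083 (working shown to 4 dp, full precision carried).
Each pᵢ log₂ pᵢ term: 0.1051×(-3.2502)=-0.3416, 0.0637×(-3.9727)=-0.2530, 0.0637×(-3.9727)=-0.2530, 0.0924×(-3.4366)=-0.3174, 0.1051×(-3.2502)=-0.3416, 0.0573×(-4.1247)=-0.2364, 0.1146×(-3.1247)=-0.3582, 0.1178×(-3.0852)=-0.3635, 0.0637×(-3.9727)=-0.2530, 0.1083×(-3.2072)=-0.3473, 0.1083×(-3.2072)=-0.3473.
Sum = -3.4125, so H' = 3.41.

3.41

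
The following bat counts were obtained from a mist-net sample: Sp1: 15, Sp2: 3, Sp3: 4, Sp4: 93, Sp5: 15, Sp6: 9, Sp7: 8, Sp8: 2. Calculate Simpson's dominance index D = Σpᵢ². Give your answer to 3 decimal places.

0.418

Total N = 15+3+4+93+15+9+8+2 = 149, so the proportions are 0.10067, 0.02013, 0.02685, 0.62416, 0.10067, 0.0604, 0.05369, 0.01342 (working shown to 5 dp, full precision carried).
D = 0.10067² + 0.02013² + 0.02685² + 0.62416² + 0.10067² + 0.0604² + 0.05369² + 0.01342² = 0.01013 + 0.00041 + 0.00072 + 0.38958 + 0.01013 + 0.00365 + 0.00288 + 0.00018 = 0.41768.
To 3 decimal places, D = 0.418.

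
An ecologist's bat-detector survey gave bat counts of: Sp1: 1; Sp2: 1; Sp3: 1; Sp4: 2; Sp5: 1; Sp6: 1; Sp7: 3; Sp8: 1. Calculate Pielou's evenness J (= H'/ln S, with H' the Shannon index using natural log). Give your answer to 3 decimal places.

0.948

Total N = 1+1+1+2+1+1+3+1 = 11, so the proportions are 0.09091, 0.09091, 0.09091, 0.18182, 0.09091, 0.09091, 0.27273, 0.09091 (working shown to 5 dp, full precision carried).
H' = −Σ pᵢ ln pᵢ = −((-0.21799) + (-0.21799) + (-0.21799) + (-0.30995) + (-0.21799) + (-0.21799) + (-0.35435) + (-0.21799)) = 1.97225.
With S = 8 species, ln S = 2.07944, so J = 1.97225/2.07944 = 0.94845, i.e. 0.948 to 3 decimal places.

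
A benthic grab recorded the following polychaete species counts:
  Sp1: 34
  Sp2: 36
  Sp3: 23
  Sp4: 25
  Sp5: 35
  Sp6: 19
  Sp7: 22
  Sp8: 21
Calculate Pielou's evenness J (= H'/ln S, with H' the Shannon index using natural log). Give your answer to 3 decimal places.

0.986

Total N = 34+36+23+25+35+19+22+21 = 215, so the proportions are 0.15814, 0.16744, 0.10698, 0.11628, 0.16279, 0.08837, 0.10233, 0.09767 (working shown to 5 dp, full precision carried).
H' = −Σ pᵢ ln pᵢ = −((-0.29165) + (-0.29924) + (-0.23911) + (-0.25020) + (-0.29551) + (-0.21441) + (-0.23326) + (-0.22720)) = 2.05059.
With S = 8 species, ln S = 2.07944, so J = 2.05059/2.07944 = 0.98612, i.e. 0.986 to 3 decimal places.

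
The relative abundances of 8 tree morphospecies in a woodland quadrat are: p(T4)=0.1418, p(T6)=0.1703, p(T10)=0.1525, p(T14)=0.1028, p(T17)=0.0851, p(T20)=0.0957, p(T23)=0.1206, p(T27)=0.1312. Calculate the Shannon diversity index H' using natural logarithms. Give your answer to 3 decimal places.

Each pᵢ ln pᵢ term (working shown to 5 dp, full precision carried): 0.1418×(-1.95334)=-0.27698, 0.1703×(-1.77019)=-0.30146, 0.1525×(-1.88059)=-0.28679, 0.1028×(-2.27497)=-0.23387, 0.0851×(-2.46393)=-0.20968, 0.0957×(-2.34654)=-0.22456, 0.1206×(-2.11528)=-0.25510, 0.1312×(-2.03103)=-0.26647.
Sum = -2.05492, so H' = 2.055.

2.055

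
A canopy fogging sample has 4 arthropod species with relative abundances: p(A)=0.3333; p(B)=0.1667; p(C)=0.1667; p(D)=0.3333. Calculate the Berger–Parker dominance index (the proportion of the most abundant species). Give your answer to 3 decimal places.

0.333

The largest proportion is 0.3333, i.e. d = 0.333 to 3 decimal places.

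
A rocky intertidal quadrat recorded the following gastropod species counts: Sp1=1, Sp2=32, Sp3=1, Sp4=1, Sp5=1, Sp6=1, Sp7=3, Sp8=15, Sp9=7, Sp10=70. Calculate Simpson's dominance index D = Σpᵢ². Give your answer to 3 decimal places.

Total N = 1+32+1+1+1+1+3+15+7+70 = 132, so the proportions are 0.00758, 0.24242, 0.00758, 0.00758, 0.00758, 0.00758, 0.02273, 0.11364, 0.05303, 0.5303 (working shown to 5 dp, full precision carried).
D = 0.00758² + 0.24242² + 0.00758² + 0.00758² + 0.00758² + 0.00758² + 0.02273² + 0.11364² + 0.05303² + 0.5303² = 0.00006 + 0.05877 + 0.00006 + 0.00006 + 0.00006 + 0.00006 + 0.00052 + 0.01291 + 0.00281 + 0.28122 = 0.35652.
To 3 decimal places, D = 0.357.

0.357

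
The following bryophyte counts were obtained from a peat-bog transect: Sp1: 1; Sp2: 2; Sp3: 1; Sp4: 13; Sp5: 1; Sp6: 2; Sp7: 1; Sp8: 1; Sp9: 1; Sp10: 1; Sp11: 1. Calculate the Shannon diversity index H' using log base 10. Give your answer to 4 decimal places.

Total N = 1+2+1+13+1+2+1+1+1+1+1 = 25, so the proportions are 0.04, 0.08, 0.04, 0.52, 0.04, 0.08, 0.04, 0.04, 0.04, 0.04, 0.04 (working shown to 6 dp, full precision carried).
Each pᵢ log₁₀ pᵢ term: 0.04×(-1.397940)=-0.055918, 0.08×(-1.096910)=-0.087753, 0.04×(-1.397940)=-0.055918, 0.52×(-0.283997)=-0.147678, 0.04×(-1.397940)=-0.055918, 0.08×(-1.096910)=-0.087753, 0.04×(-1.397940)=-0.055918, 0.04×(-1.397940)=-0.055918, 0.04×(-1.397940)=-0.055918, 0.04×(-1.397940)=-0.055918, 0.04×(-1.397940)=-0.055918.
Sum = -0.770525, so H' = 0.7705.

0.7705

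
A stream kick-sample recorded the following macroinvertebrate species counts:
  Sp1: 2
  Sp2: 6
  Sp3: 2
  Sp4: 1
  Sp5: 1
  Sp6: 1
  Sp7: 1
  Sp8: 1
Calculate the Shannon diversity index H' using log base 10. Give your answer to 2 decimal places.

Total N = 2+6+2+1+1+1+1+1 = 15, so the proportions are 0.1333, 0.4, 0.1333, 0.0667, 0.0667, 0.0667, 0.0667, 0.0667 (working shown to 4 dp, full precision carried).
Each pᵢ log₁₀ pᵢ term: 0.1333×(-0.8751)=-0.1167, 0.4×(-0.3979)=-0.1592, 0.1333×(-0.8751)=-0.1167, 0.0667×(-1.1761)=-0.0784, 0.0667×(-1.1761)=-0.0784, 0.0667×(-1.1761)=-0.0784, 0.0667×(-1.1761)=-0.0784, 0.0667×(-1.1761)=-0.0784.
Sum = -0.7846, so H' = 0.78.

0.78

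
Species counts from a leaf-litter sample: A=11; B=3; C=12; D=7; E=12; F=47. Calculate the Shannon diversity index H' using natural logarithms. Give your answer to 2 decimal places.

Total N = 11+3+12+7+12+47 = 92, so the proportions are 0.1196, 0.0326, 0.1304, 0.0761, 0.1304, 0.5109 (working shown to 4 dp, full precision carried).
Each pᵢ ln pᵢ term: 0.1196×(-2.1239)=-0.2539, 0.0326×(-3.4232)=-0.1116, 0.1304×(-2.0369)=-0.2657, 0.0761×(-2.5759)=-0.1960, 0.1304×(-2.0369)=-0.2657, 0.5109×(-0.6716)=-0.3431.
Sum = -1.4360, so H' = 1.44.

1.44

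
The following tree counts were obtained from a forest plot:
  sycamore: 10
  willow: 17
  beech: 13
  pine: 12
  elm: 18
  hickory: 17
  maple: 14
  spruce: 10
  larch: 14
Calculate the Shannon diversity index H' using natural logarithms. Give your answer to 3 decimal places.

2.177

Total N = 10+17+13+12+18+17+14+10+14 = 125, so the proportions are 0.08, 0.136, 0.104, 0.096, 0.144, 0.136, 0.112, 0.08, 0.112 (working shown to 5 dp, full precision carried).
Each pᵢ ln pᵢ term: 0.08×(-2.52573)=-0.20206, 0.136×(-1.99510)=-0.27133, 0.104×(-2.26336)=-0.23539, 0.096×(-2.34341)=-0.22497, 0.144×(-1.93794)=-0.27906, 0.136×(-1.99510)=-0.27133, 0.112×(-2.18926)=-0.24520, 0.08×(-2.52573)=-0.20206, 0.112×(-2.18926)=-0.24520.
Sum = -2.17660, so H' = 2.177.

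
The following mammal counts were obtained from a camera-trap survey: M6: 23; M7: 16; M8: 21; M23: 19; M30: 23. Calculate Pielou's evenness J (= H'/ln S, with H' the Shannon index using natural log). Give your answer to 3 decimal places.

Total N = 23+16+21+19+23 = 102, so the proportions are 0.22549, 0.15686, 0.20588, 0.18627, 0.22549 (working shown to 5 dp, full precision carried).
H' = −Σ pᵢ ln pᵢ = −((-0.33586) + (-0.29057) + (-0.32539) + (-0.31304) + (-0.33586)) = 1.60072.
With S = 5 species, ln S = 1.60944, so J = 1.60072/1.60944 = 0.99459, i.e. 0.995 to 3 decimal places.

0.995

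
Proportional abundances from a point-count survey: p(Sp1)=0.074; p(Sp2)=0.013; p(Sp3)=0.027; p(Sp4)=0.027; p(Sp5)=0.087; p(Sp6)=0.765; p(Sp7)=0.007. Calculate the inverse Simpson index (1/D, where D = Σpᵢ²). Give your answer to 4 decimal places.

1.6668

D = 0.074² + 0.013² + 0.027² + 0.027² + 0.087² + 0.765² + 0.007² = 0.0054760 + 0.0001690 + 0.0007290 + 0.0007290 + 0.0075690 + 0.5852250 + 0.0000490 = 0.5999460 (working shown to 7 dp, full precision carried).
So 1/D = 1.666817, i.e. 1.6668 to 4 decimal places.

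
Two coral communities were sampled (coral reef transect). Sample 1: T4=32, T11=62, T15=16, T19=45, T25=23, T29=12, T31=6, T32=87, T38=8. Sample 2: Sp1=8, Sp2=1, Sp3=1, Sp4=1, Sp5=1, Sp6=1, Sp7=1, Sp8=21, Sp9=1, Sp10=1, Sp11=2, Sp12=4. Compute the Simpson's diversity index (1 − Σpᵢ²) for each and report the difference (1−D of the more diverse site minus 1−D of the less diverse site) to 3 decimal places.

Sample 1: N=291, proportions 0.10997, 0.21306, 0.05498, 0.15464, 0.07904, 0.04124, 0.02062, 0.29897, 0.02749, giving 1−D = 0.81707 (working shown to 5 dp, full precision carried).
Sample 2: N=43, proportions 0.18605, 0.02326, 0.02326, 0.02326, 0.02326, 0.02326, 0.02326, 0.48837, 0.02326, 0.02326, 0.04651, 0.09302, giving 1−D = 0.71174.
Difference = |0.81707 − 0.71174| = 0.10533, i.e. 0.105 to 3 decimal places.

0.105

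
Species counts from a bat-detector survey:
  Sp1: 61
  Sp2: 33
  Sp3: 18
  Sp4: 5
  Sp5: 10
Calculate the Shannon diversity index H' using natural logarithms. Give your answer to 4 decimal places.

Total N = 61+33+18+5+10 = 127, so the proportions are 0.480315, 0.259843, 0.141732, 0.03937, 0.07874 (working shown to 6 dp, full precision carried).
Each pᵢ ln pᵢ term: 0.480315×(-0.733313)=-0.352221, 0.259843×(-1.347680)=-0.350184, 0.141732×(-1.953815)=-0.276919, 0.03937×(-3.234749)=-0.127352, 0.07874×(-2.541602)=-0.200126.
Sum = -1.306803, so H' = 1.3068.

1.3068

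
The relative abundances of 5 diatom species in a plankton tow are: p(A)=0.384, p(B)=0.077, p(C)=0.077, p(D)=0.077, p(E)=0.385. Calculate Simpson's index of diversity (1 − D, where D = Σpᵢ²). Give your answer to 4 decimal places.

D = 0.384² + 0.077² + 0.077² + 0.077² + 0.385² = 0.147456 + 0.005929 + 0.005929 + 0.005929 + 0.148225 = 0.313468 (working shown to 6 dp, full precision carried).
So 1 − D = 0.686532, i.e. 0.6865 to 4 decimal places.

0.6865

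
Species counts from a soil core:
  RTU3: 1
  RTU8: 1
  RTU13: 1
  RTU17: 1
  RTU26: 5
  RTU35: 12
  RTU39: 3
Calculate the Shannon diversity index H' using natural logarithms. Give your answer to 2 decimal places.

Total N = 1+1+1+1+5+12+3 = 24, so the proportions are 0.0417, 0.0417, 0.0417, 0.0417, 0.2083, 0.5, 0.125 (working shown to 4 dp, full precision carried).
Each pᵢ ln pᵢ term: 0.0417×(-3.1781)=-0.1324, 0.0417×(-3.1781)=-0.1324, 0.0417×(-3.1781)=-0.1324, 0.0417×(-3.1781)=-0.1324, 0.2083×(-1.5686)=-0.3268, 0.5×(-0.6931)=-0.3466, 0.125×(-2.0794)=-0.2599.
Sum = -1.4630, so H' = 1.46.

1.46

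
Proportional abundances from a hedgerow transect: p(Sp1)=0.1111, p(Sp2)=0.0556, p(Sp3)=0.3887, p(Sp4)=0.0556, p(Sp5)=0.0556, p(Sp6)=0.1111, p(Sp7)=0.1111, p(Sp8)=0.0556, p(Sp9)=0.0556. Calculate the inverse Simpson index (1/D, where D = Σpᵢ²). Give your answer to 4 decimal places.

D = 0.1111² + 0.0556² + 0.3887² + 0.0556² + 0.0556² + 0.1111² + 0.1111² + 0.0556² + 0.0556² = 0.01234321 + 0.00309136 + 0.15108769 + 0.00309136 + 0.00309136 + 0.01234321 + 0.01234321 + 0.00309136 + 0.00309136 = 0.20357412 (working shown to 8 dp, full precision carried).
So 1/D = 4.912216, i.e. 4.9122 to 4 decimal places.

4.9122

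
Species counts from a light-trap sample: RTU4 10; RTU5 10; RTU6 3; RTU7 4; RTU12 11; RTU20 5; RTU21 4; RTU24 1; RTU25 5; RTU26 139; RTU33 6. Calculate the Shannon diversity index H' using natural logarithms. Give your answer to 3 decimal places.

Total N = 10+10+3+4+11+5+4+1+5+139+6 = 198, so the proportions are 0.05051, 0.05051, 0.01515, 0.0202, 0.05556, 0.02525, 0.0202, 0.00505, 0.02525, 0.70202, 0.0303 (working shown to 5 dp, full precision carried).
Each pᵢ ln pᵢ term: 0.05051×(-2.98568)=-0.15079, 0.05051×(-2.98568)=-0.15079, 0.01515×(-4.18965)=-0.06348, 0.0202×(-3.90197)=-0.07883, 0.05556×(-2.89037)=-0.16058, 0.02525×(-3.67883)=-0.09290, 0.0202×(-3.90197)=-0.07883, 0.00505×(-5.28827)=-0.02671, 0.02525×(-3.67883)=-0.09290, 0.70202×(-0.35379)=-0.24837, 0.0303×(-3.49651)=-0.10595.
Sum = -1.25013, so H' = 1.250.

1.250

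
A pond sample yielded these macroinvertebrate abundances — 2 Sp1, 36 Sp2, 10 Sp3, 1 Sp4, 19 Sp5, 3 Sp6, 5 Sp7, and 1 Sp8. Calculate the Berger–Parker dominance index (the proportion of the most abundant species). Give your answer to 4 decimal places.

Total N = 2+36+10+1+19+3+5+1 = 77, so the proportions are 0.025974, 0.467532, 0.12987, 0.012987, 0.246753, 0.038961, 0.064935, 0.012987 (working shown to 6 dp, full precision carried).
The largest proportion is 0.467532, i.e. d = 0.4675 to 4 decimal places.

0.4675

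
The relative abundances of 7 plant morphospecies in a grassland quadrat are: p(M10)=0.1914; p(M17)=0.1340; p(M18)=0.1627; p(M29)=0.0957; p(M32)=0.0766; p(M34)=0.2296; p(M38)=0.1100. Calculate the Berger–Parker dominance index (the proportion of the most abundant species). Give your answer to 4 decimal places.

0.2296

The largest proportion is 0.2296, i.e. d = 0.2296 to 4 decimal places.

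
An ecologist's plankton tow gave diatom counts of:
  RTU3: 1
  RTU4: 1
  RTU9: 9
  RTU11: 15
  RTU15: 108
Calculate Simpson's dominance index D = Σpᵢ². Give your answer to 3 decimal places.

0.667

Total N = 1+1+9+15+108 = 134, so the proportions are 0.00746, 0.00746, 0.06716, 0.11194, 0.80597 (working shown to 5 dp, full precision carried).
D = 0.00746² + 0.00746² + 0.06716² + 0.11194² + 0.80597² = 0.00006 + 0.00006 + 0.00451 + 0.01253 + 0.64959 = 0.66674.
To 3 decimal places, D = 0.667.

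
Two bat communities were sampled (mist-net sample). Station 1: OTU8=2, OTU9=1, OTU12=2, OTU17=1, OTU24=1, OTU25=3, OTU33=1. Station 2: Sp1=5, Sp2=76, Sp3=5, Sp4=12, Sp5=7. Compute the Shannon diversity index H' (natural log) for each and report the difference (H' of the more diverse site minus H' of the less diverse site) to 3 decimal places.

Station 1: N=11, proportions 0.18182, 0.09091, 0.18182, 0.09091, 0.09091, 0.27273, 0.09091, giving H' = 1.84622 (working shown to 5 dp, full precision carried).
Station 2: N=105, proportions 0.04762, 0.72381, 0.04762, 0.11429, 0.06667, giving H' = 0.95234.
Difference = |1.84622 − 0.95234| = 0.89388, i.e. 0.894 to 3 decimal places.

0.894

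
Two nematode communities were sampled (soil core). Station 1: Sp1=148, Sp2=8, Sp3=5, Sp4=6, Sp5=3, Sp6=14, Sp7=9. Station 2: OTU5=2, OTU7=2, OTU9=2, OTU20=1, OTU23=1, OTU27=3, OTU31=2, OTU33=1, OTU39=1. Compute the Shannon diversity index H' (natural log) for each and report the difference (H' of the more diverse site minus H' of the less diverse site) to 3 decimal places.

1.183

Station 1: N=193, proportions 0.76684, 0.04145, 0.02591, 0.03109, 0.01554, 0.07254, 0.04663, giving H' = 0.93607 (working shown to 5 dp, full precision carried).
Station 2: N=15, proportions 0.13333, 0.13333, 0.13333, 0.06667, 0.06667, 0.2, 0.13333, 0.06667, 0.06667, giving H' = 2.11865.
Difference = |0.93607 − 2.11865| = 1.18258, i.e. 1.183 to 3 decimal places.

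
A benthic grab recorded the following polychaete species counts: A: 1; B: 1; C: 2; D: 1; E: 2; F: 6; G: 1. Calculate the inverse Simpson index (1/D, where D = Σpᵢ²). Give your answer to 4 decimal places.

Total N = 1+1+2+1+2+6+1 = 14, so the proportions are 0.07142857, 0.07142857, 0.14285714, 0.07142857, 0.14285714, 0.42857143, 0.07142857 (working shown to 8 dp, full precision carried).
D = 0.07142857² + 0.07142857² + 0.14285714² + 0.07142857² + 0.14285714² + 0.42857143² + 0.07142857² = 0.00510204 + 0.00510204 + 0.02040816 + 0.00510204 + 0.02040816 + 0.18367347 + 0.00510204 = 0.24489796.
So 1/D = 4.083333, i.e. 4.0833 to 4 decimal places.

4.0833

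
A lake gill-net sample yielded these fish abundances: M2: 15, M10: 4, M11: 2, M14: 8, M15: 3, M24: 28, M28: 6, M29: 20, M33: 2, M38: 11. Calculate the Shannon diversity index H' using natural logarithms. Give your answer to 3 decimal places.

Total N = 15+4+2+8+3+28+6+20+2+11 = 99, so the proportions are 0.15152, 0.0404, 0.0202, 0.08081, 0.0303, 0.28283, 0.06061, 0.20202, 0.0202, 0.11111 (working shown to 5 dp, full precision carried).
Each pᵢ ln pᵢ term: 0.15152×(-1.88707)=-0.28592, 0.0404×(-3.20883)=-0.12965, 0.0202×(-3.90197)=-0.07883, 0.08081×(-2.51568)=-0.20329, 0.0303×(-3.49651)=-0.10595, 0.28283×(-1.26292)=-0.35719, 0.06061×(-2.80336)=-0.16990, 0.20202×(-1.59939)=-0.32311, 0.0202×(-3.90197)=-0.07883, 0.11111×(-2.19722)=-0.24414.
Sum = -1.97680, so H' = 1.977.

1.977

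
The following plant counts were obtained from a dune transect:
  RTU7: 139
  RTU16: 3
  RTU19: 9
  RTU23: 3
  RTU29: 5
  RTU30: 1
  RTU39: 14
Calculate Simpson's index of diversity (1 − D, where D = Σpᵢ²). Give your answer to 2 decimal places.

Total N = 139+3+9+3+5+1+14 = 174, so the proportions are 0.7989, 0.0172, 0.0517, 0.0172, 0.0287, 0.0057, 0.0805 (working shown to 4 dp, full precision carried).
D = 0.7989² + 0.0172² + 0.0517² + 0.0172² + 0.0287² + 0.0057² + 0.0805² = 0.6382 + 0.0003 + 0.0027 + 0.0003 + 0.0008 + 0.0000 + 0.0065 = 0.6488.
So 1 − D = 0.3512, i.e. 0.35 to 2 decimal places.

0.35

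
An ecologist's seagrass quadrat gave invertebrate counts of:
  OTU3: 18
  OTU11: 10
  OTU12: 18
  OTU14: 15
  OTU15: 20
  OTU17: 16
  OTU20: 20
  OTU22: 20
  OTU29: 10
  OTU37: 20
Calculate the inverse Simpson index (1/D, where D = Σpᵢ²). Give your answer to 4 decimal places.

9.5217

Total N = 18+10+18+15+20+16+20+20+10+20 = 167, so the proportions are 0.10778443, 0.05988024, 0.10778443, 0.08982036, 0.11976048, 0.09580838, 0.11976048, 0.11976048, 0.05988024, 0.11976048 (working shown to 8 dp, full precision carried).
D = 0.10778443² + 0.05988024² + 0.10778443² + 0.08982036² + 0.11976048² + 0.09580838² + 0.11976048² + 0.11976048² + 0.05988024² + 0.11976048² = 0.01161748 + 0.00358564 + 0.01161748 + 0.00806770 + 0.01434257 + 0.00917925 + 0.01434257 + 0.01434257 + 0.00358564 + 0.01434257 = 0.10502349.
So 1/D = 9.521680, i.e. 9.5217 to 4 decimal places.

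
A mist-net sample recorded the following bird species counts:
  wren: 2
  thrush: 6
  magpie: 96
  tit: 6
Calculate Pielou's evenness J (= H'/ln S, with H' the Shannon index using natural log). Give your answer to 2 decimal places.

Total N = 2+6+96+6 = 110, so the proportions are 0.0182, 0.0545, 0.8727, 0.0545 (working shown to 4 dp, full precision carried).
H' = −Σ pᵢ ln pᵢ = −((-0.0729) + (-0.1587) + (-0.1188) + (-0.1587)) = 0.5090.
With S = 4 species, ln S = 1.3863, so J = 0.5090/1.3863 = 0.3672, i.e. 0.37 to 2 decimal places.

0.37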